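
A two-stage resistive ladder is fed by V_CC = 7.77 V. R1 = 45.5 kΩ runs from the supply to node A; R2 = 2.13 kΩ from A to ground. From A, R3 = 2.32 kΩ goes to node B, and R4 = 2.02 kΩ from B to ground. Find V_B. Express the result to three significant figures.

V_B ≈ 0.110 V

The second stage (R3 + R4 = 4.340 kΩ) loads node A in parallel with R2.
R2 ‖ (R3+R4) = 1.429 kΩ.
V_A = 7.77 × 1.429/(45.5 + 1.429) = 0.2366 V.
Then the unloaded second divider: V_B = V_A × R4/(R3+R4) = 0.2366 × 0.4654 = 0.1101 V.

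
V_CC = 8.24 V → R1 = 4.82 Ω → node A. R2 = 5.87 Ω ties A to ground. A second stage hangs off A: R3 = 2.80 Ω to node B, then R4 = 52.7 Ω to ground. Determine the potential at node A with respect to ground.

V_A ≈ 4.32 V

The second stage (R3 + R4 = 55.50 Ω) loads node A in parallel with R2.
Effective lower resistance at A: R2 ‖ 55.50 = 5.309 Ω.
V_A = 8.24 × 5.309/(4.82 + 5.309) = 4.319 V.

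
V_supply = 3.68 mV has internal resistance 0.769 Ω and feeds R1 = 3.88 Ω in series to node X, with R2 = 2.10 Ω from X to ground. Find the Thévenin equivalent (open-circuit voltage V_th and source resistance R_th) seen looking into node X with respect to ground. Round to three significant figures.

R1' = 0.769 + 3.88 = 4.649 Ω (source resistance + R1).
Open-circuit (no load on X): V_th = V_supply · R2/(R1' + R2) = 3.68 × 2.10/(4.649 + 2.10) = 1.145 mV.
With V_supply suppressed (replaced by a short), R_th = R1' ‖ R2 = (4.649 × 2.10)/(4.649 + 2.10) = 1.447 Ω.

V_th ≈ 1.15 mV, R_th ≈ 1.45 Ω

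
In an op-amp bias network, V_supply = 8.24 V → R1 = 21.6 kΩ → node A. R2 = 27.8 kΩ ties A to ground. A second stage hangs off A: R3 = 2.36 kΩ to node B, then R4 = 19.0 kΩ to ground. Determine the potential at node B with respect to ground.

Node A sees R2 in parallel with the series input of stage 2, R3 + R4 = 21.36 kΩ.
Effective lower resistance at A: R2 ‖ 21.36 = 12.08 kΩ.
First divider: V_A = V_supply · 12.08/(21.6 + 12.08) = 2.955 V.
Then the unloaded second divider: V_B = V_A × R4/(R3+R4) = 2.955 × 0.8895 = 2.629 V.

V_B ≈ 2.63 V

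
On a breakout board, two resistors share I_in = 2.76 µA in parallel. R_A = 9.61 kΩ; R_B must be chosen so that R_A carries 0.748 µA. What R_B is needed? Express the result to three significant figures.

Two-branch current divider: I_A = I_in · R_B/(R_A + R_B).
0.748/2.76 = R_B/(R_A + R_B) → R_B = R_A · (0.2710)/(1 − 0.2710) = 9.61 × 0.3718 = 3.573 kΩ.

R_B ≈ 3.57 kΩ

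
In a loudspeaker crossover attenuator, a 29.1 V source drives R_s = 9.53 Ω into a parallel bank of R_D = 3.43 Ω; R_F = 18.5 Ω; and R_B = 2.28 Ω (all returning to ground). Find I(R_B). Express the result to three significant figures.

Parallel bank: R_p = 1/(1/3.43 + 1/18.5 + 1/2.28) = 1.275 Ω.
Node voltage V_A = V_CC · R_p/(R_s + R_p) = 29.1 × 0.1180 = 3.434 V.
I(R_B) = V_A / R_B = 3.434/2.28 = 1.506 A.

I ≈ 1.51 A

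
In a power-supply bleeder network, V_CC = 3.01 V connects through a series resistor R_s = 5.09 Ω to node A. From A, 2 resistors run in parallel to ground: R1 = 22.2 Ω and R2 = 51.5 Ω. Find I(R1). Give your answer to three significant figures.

I ≈ 0.102 A

Equivalent of the parallel group: R_p = 15.51 Ω.
V_A = 3.01 × 15.51/20.60 = 2.266 V.
I(R1) = V_A / R1 = 2.266/22.2 = 0.1021 A.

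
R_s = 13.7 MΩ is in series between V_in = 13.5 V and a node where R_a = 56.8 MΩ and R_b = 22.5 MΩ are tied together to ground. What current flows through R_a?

I ≈ 0.128 µA

Parallel bank: R_p = 1/(1/56.8 + 1/22.5) = 16.12 MΩ.
Node voltage V_A = V_in · R_p/(R_s + R_p) = 13.5 × 0.5405 = 7.297 V.
Branch current I = V_A/R_a = 7.297/56.8 = 0.1285 µA.
(Equivalently: I_total = 0.4528 µA, then current-divider fraction G_k/ΣG = 0.2837.)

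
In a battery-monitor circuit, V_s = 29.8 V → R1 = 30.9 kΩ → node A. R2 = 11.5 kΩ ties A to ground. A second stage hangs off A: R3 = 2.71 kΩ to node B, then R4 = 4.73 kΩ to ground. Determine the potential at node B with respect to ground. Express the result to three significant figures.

Looking into the second stage from A: R3 + R4 = 7.440 kΩ appears in parallel with R2.
R2 ‖ (R3+R4) = 4.517 kΩ.
V_A = 29.8 × 4.517/(30.9 + 4.517) = 3.801 V.
Stage 2 is unloaded, so V_B = V_A · R4/(R3+R4) = 3.801 × 4.73/7.440 = 2.416 V.

V_B ≈ 2.42 V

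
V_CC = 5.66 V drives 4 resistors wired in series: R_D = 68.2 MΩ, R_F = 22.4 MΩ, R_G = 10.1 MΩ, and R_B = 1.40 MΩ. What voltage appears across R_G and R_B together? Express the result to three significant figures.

V ≈ 0.638 V

Series total: ΣR = 68.2 + 22.4 + 10.1 + 1.40 = 102.1 MΩ.
R_{R_G..R_B} = 10.1 + 1.40 = 11.50 MΩ.
By the voltage-divider rule, V = 5.66 × 11.50/102.1 = 0.6375 V.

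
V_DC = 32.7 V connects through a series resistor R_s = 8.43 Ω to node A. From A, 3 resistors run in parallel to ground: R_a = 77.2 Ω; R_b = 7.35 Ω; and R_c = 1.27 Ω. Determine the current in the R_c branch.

Equivalent of the parallel group: R_p = 1.068 Ω.
V_A = 32.7 × 1.068/9.498 = 3.677 V.
I(R_c) = V_A / R_c = 3.677/1.27 = 2.895 A.

I ≈ 2.90 A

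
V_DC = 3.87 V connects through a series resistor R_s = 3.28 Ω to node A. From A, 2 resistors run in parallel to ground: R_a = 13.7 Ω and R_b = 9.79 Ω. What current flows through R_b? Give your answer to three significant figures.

I ≈ 0.251 A

Combine the parallel branches: R_p = (1/13.7 + 1/9.79)⁻¹ = 5.710 Ω.
V_A by voltage divider: V_A = 3.87 × 5.710/(3.28 + 5.710) = 2.458 V.
Branch current I = V_A/R_b = 2.458/9.79 = 0.2511 A.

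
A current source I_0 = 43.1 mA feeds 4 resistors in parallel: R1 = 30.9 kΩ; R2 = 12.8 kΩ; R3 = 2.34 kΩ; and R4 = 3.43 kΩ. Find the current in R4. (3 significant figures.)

Total conductance ΣG = 1/30.9 + 1/12.8 + 1/2.34 + 1/3.43 = 0.8294 (units of 1/kΩ).
By the current-divider rule, I = I_0 · G_k/ΣG = 43.1 × 0.3515 = 15.15 mA.

I ≈ 15.2 mA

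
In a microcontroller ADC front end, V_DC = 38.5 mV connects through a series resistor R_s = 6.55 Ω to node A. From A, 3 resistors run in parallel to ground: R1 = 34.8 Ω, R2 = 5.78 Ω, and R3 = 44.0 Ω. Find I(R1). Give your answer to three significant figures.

Parallel bank: R_p = 1/(1/34.8 + 1/5.78 + 1/44.0) = 4.455 Ω.
Node voltage V_A = V_DC · R_p/(R_s + R_p) = 38.5 × 0.4048 = 15.59 mV.
Branch current I = V_A/R1 = 15.59/34.8 = 0.4478 mA.

I ≈ 0.448 mA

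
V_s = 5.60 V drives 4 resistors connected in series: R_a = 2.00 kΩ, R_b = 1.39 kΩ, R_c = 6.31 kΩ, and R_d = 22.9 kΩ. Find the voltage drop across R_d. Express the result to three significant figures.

Series total: ΣR = 2.00 + 1.39 + 6.31 + 22.9 = 32.60 kΩ.
V = V_s · R/ΣR = 5.60 × 0.7025 = 3.934 V.

V ≈ 3.93 V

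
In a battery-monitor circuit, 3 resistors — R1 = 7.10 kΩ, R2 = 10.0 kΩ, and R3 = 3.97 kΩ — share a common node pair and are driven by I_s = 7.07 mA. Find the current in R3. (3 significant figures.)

I ≈ 3.61 mA

ΣG = 1/7.10 + 1/10.0 + 1/3.97 = 0.4927.
R3 takes the fraction G_k/ΣG = 0.2519/0.4927 = 0.5112, so I = 7.07 × 0.5112 = 3.614 mA.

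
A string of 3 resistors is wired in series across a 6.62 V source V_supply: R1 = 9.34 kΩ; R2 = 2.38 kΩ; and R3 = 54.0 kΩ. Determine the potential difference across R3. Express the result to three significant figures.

Series total: ΣR = 9.34 + 2.38 + 54.0 = 65.72 kΩ.
By the voltage-divider rule, V = 6.62 × 54.00/65.72 = 5.439 V.

V ≈ 5.44 V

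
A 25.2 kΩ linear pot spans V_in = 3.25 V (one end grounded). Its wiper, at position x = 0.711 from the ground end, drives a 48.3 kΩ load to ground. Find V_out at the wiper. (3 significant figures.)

V_out ≈ 2.09 V

The pot divides into 7.283 kΩ above the wiper and 17.92 kΩ below.
R_L loads the lower segment: effective lower R = 13.07 kΩ.
V_out = 3.25 × 13.07/(7.283 + 13.07) = 2.087 V.
(Unloaded: V_out = x·V_in = 2.31 V.)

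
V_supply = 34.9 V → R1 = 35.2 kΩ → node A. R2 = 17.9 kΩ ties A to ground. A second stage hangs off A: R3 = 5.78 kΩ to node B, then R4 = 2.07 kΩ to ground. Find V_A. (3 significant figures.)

V_A ≈ 4.68 V

Node A sees R2 in parallel with the series input of stage 2, R3 + R4 = 7.850 kΩ.
Effective lower resistance at A: R2 ‖ 7.850 = 5.457 kΩ.
So V_A = 34.9 × 0.1342 = 4.684 V.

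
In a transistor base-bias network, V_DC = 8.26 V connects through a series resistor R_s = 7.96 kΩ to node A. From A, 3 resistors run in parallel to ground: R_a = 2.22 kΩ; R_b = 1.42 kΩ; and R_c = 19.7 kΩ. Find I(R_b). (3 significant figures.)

Combine the parallel branches: R_p = (1/2.22 + 1/1.42 + 1/19.7)⁻¹ = 0.8296 kΩ.
V_A = 8.26 × 0.8296/8.790 = 0.7796 V.
Branch current I = V_A/R_b = 0.7796/1.42 = 0.5490 mA.
(Equivalently: I_total = 0.9397 mA, then current-divider fraction G_k/ΣG = 0.5842.)

I ≈ 0.549 mA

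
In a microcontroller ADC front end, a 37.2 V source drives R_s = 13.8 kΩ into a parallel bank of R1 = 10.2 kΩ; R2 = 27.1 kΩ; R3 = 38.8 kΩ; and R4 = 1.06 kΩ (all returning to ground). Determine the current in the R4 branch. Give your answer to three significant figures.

I ≈ 2.16 mA

Combine the parallel branches: R_p = (1/10.2 + 1/27.1 + 1/38.8 + 1/1.06)⁻¹ = 0.9057 kΩ.
V_A = 37.2 × 0.9057/14.71 = 2.291 V.
I(R4) = V_A / R4 = 2.291/1.06 = 2.161 mA.
(Equivalently: I_total = 2.530 mA, then current-divider fraction G_k/ΣG = 0.8544.)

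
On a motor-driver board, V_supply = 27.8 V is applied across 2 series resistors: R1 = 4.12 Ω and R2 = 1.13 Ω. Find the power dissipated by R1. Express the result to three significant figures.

P ≈ 116 W

Series current I = V_supply/ΣR = 27.8/5.250 = 5.295 A.
P(R1) = I²·R1 = (5.295)² × 4.12 = 115.5 W.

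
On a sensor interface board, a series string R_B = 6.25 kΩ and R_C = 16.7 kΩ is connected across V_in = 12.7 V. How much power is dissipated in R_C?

P ≈ 5.11 mW

ΣR = 22.95 kΩ → I = 12.7/22.95 = 0.5534 mA.
P(R_C) = I²·R_C = (0.5534)² × 16.7 = 5.114 mW.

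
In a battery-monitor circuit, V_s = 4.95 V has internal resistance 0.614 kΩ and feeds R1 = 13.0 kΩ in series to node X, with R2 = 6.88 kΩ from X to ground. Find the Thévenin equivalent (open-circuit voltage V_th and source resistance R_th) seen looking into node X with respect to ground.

R1' = 0.614 + 13.0 = 13.61 kΩ (source resistance + R1).
Open-circuit (no load on X): V_th = V_s · R2/(R1' + R2) = 4.95 × 6.88/(13.61 + 6.88) = 1.662 V.
With V_s suppressed (replaced by a short), R_th = R1' ‖ R2 = (13.61 × 6.88)/(13.61 + 6.88) = 4.570 kΩ.

V_th ≈ 1.66 V, R_th ≈ 4.57 kΩ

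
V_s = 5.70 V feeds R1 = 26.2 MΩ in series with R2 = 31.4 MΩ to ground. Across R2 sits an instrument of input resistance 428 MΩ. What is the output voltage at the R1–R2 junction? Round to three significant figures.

V_out ≈ 3.01 V

First combine the lower leg with the load: R2 ‖ R_L = 29.25 MΩ.
Then V_out = V_s · R2'/(R1 + R2') = 5.70 × 29.25/55.45 = 3.007 V.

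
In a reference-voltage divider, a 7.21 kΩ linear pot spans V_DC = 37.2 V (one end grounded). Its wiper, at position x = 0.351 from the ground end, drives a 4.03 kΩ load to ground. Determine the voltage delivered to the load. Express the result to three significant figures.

V_out ≈ 9.28 V

Lower segment x·R_p = 2.531 kΩ; upper segment (1−x)·R_p = 4.679 kΩ.
Lower segment in parallel with the load: 2.531 ‖ 4.03 = 1.555 kΩ.
Then V_out = V_DC · 1.555/(4.679 + 1.555) = 9.277 V.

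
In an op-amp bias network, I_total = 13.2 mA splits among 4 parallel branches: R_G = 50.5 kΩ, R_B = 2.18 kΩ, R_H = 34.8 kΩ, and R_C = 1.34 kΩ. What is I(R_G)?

Conductances: ΣG = 1/50.5 + 1/2.18 + 1/34.8 + 1/1.34 = 1.254 (1/kΩ).
By the current-divider rule, I = I_total · G_k/ΣG = 13.2 × 0.01580 = 0.2085 mA.

I ≈ 0.209 mA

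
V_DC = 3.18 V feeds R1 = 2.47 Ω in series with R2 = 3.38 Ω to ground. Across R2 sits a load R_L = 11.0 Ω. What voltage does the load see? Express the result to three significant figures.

V_out ≈ 1.63 V

First combine the lower leg with the load: R2 ‖ R_L = 2.586 Ω.
Then V_out = V_DC · R2'/(R1 + R2') = 3.18 × 2.586/5.056 = 1.626 V.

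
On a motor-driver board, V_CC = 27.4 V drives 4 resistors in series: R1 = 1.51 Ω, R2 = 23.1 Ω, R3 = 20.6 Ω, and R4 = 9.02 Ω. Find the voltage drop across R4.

Total series resistance ΣR = 1.51 + 23.1 + 20.6 + 9.02 = 54.23 Ω.
V = V_CC · R/ΣR = 27.4 × 0.1663 = 4.557 V.

V ≈ 4.56 V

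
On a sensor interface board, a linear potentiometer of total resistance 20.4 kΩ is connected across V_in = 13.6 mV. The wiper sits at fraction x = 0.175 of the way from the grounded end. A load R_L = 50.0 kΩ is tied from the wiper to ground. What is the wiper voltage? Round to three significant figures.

V_out ≈ 2.25 mV

Split the track: R_lower = x·R_p = 3.570 kΩ, R_upper = (1−x)·R_p = 16.83 kΩ.
(x·R_p) ‖ R_L = 3.332 kΩ.
Then V_out = V_in · 3.332/(16.83 + 3.332) = 2.248 mV.
(Unloaded: V_out = x·V_in = 2.38 mV.)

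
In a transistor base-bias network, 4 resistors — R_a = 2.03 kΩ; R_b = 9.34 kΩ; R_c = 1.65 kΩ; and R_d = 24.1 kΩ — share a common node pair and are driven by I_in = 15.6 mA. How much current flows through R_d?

Total conductance ΣG = 1/2.03 + 1/9.34 + 1/1.65 + 1/24.1 = 1.247 (units of 1/kΩ).
By the current-divider rule, I = I_in · G_k/ΣG = 15.6 × 0.03327 = 0.5190 mA.

I ≈ 0.519 mA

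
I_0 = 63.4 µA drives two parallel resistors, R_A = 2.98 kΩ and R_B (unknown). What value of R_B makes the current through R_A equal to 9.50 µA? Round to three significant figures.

In a two-way split, I_A/I_0 = R_B/(R_A + R_B).
9.50/63.4 = R_B/(R_A + R_B) → R_B = R_A · (0.1498)/(1 − 0.1498) = 2.98 × 0.1763 = 0.5252 kΩ.

R_B ≈ 0.525 kΩ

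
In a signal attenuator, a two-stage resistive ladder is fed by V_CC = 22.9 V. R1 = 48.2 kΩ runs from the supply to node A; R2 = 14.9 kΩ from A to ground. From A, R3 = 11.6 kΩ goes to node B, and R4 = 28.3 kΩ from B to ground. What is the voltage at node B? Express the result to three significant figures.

Node A sees R2 in parallel with the series input of stage 2, R3 + R4 = 39.90 kΩ.
R2 ‖ (R3+R4) = 10.85 kΩ.
So V_A = 22.9 × 0.1837 = 4.207 V.
Stage 2 is unloaded, so V_B = V_A · R4/(R3+R4) = 4.207 × 28.3/39.90 = 2.984 V.

V_B ≈ 2.98 V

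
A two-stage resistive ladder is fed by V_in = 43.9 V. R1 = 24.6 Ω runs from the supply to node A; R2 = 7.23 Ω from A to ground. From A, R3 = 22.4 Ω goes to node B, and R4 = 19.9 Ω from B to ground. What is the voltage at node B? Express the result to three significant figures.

V_B ≈ 4.14 V

Node A sees R2 in parallel with the series input of stage 2, R3 + R4 = 42.30 Ω.
R2 ‖ (R3+R4) = 6.175 Ω.
V_A = 43.9 × 6.175/(24.6 + 6.175) = 8.808 V.
V_B = V_A × 0.4704 = 4.144 V.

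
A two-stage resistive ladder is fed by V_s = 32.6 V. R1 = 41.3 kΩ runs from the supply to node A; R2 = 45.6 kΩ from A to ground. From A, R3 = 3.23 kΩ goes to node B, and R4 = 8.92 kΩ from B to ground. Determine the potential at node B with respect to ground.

V_B ≈ 4.51 V

Looking into the second stage from A: R3 + R4 = 12.15 kΩ appears in parallel with R2.
R2 ‖ (R3+R4) = 9.594 kΩ.
So V_A = 32.6 × 0.1885 = 6.145 V.
Stage 2 is unloaded, so V_B = V_A · R4/(R3+R4) = 6.145 × 8.92/12.15 = 4.512 V.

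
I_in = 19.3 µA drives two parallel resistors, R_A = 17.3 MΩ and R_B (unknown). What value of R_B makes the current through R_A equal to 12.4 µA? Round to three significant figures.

R_B ≈ 31.1 MΩ

The fraction through R_A equals R_B/(R_A+R_B).
With f = 0.6425, R_B = R_A · f/(1−f) = 17.3 × 1.797 = 31.09 MΩ.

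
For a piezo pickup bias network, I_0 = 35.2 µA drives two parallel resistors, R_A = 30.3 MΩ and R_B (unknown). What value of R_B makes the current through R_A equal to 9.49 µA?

In a two-way split, I_A/I_0 = R_B/(R_A + R_B).
9.49/35.2 = R_B/(R_A + R_B) → R_B = R_A · (0.2696)/(1 − 0.2696) = 30.3 × 0.3691 = 11.18 MΩ.

R_B ≈ 11.2 MΩ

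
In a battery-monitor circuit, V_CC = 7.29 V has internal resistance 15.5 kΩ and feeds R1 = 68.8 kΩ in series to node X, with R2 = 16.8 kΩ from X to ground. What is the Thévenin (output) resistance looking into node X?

R_th ≈ 14.0 kΩ

R1' = 15.5 + 68.8 = 84.30 kΩ (source resistance + R1).
Zeroing V_CC shorts the top of R1' to ground, so R_th = R1' ‖ R2 = 14.01 kΩ.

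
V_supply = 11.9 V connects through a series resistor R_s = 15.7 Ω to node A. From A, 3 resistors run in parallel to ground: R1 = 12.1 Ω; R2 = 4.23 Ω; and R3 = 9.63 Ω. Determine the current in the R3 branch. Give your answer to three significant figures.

I ≈ 0.162 A

Parallel bank: R_p = 1/(1/12.1 + 1/4.23 + 1/9.63) = 2.365 Ω.
V_A = 11.9 × 2.365/18.06 = 1.558 V.
Branch current I = V_A/R3 = 1.558/9.63 = 0.1618 A.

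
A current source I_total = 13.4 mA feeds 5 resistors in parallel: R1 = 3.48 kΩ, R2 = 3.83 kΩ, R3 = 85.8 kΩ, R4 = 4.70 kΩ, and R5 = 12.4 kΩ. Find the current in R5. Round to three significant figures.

Conductances: ΣG = 1/3.48 + 1/3.83 + 1/85.8 + 1/4.70 + 1/12.4 = 0.8535 (1/kΩ).
Current divider: I(R5) = I_total · G_k/ΣG = 13.4 × (0.08065/0.8535) = 13.4 × 0.09449 = 1.266 mA.

I ≈ 1.27 mA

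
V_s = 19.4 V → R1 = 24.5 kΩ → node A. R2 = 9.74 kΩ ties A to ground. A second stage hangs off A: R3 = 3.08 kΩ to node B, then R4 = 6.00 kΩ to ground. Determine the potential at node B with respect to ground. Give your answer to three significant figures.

V_B ≈ 2.06 V

Node A sees R2 in parallel with the series input of stage 2, R3 + R4 = 9.080 kΩ.
R2 ‖ (R3+R4) = 4.699 kΩ.
First divider: V_A = V_s · 4.699/(24.5 + 4.699) = 3.122 V.
Stage 2 is unloaded, so V_B = V_A · R4/(R3+R4) = 3.122 × 6.00/9.080 = 2.063 V.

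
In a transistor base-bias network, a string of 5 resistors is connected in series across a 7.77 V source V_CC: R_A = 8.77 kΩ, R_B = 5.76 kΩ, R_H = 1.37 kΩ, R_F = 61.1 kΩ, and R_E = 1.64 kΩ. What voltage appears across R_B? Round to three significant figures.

V ≈ 0.569 V

Total series resistance ΣR = 8.77 + 5.76 + 1.37 + 61.1 + 1.64 = 78.64 kΩ.
By the voltage-divider rule, V = 7.77 × 5.760/78.64 = 0.5691 V.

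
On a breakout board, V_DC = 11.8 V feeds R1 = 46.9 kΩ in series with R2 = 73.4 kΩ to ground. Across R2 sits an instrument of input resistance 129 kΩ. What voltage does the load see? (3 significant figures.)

First combine the lower leg with the load: R2 ‖ R_L = 46.78 kΩ.
Now apply the divider: V_out = 11.8 × 0.4994 = 5.893 V.

V_out ≈ 5.89 V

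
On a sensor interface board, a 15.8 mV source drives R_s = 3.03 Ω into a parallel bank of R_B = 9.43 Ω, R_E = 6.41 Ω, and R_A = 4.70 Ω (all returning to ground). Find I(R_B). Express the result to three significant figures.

Parallel bank: R_p = 1/(1/9.43 + 1/6.41 + 1/4.70) = 2.106 Ω.
V_A by voltage divider: V_A = 15.8 × 2.106/(3.03 + 2.106) = 6.479 mV.
I(R_B) = V_A / R_B = 6.479/9.43 = 0.6870 mA.
(Check via current divider: I_total = 3.076 mA; share G_k/ΣG = 0.2233 → same result.)

I ≈ 0.687 mA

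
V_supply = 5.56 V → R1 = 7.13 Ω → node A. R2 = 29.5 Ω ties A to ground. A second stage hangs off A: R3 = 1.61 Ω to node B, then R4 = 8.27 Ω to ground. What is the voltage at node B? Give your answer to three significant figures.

V_B ≈ 2.37 V

Node A sees R2 in parallel with the series input of stage 2, R3 + R4 = 9.880 Ω.
Effective lower resistance at A: R2 ‖ 9.880 = 7.401 Ω.
First divider: V_A = V_supply · 7.401/(7.13 + 7.401) = 2.832 V.
Then the unloaded second divider: V_B = V_A × R4/(R3+R4) = 2.832 × 0.8370 = 2.370 V.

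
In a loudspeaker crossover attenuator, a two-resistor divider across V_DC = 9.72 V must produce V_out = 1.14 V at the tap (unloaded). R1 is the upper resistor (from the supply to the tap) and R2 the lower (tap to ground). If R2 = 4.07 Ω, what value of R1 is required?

The divider ratio is R2/(R1+R2) = 1.14/9.72 = 0.1173.
Rearranging, R1 = R2·(1−k)/k = 4.07 × 7.526 = 30.63 Ω.

R1 ≈ 30.6 Ω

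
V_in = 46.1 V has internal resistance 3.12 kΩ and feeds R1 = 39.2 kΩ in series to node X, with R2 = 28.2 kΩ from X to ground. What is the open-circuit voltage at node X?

V_th ≈ 18.4 V

R1' = 3.12 + 39.2 = 42.32 kΩ (source resistance + R1).
V_th is the unloaded tap voltage: V_in · R2/(R1'+R2) = 46.1 × 0.3999 = 18.43 V.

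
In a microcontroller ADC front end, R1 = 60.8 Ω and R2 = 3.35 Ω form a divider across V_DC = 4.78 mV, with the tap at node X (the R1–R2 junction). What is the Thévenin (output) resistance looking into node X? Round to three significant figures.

R_th ≈ 3.18 Ω

Looking into X with the source shorted: R_th = R1·R2/(R1+R2) = 60.80 × 3.35/64.15 = 3.175 Ω.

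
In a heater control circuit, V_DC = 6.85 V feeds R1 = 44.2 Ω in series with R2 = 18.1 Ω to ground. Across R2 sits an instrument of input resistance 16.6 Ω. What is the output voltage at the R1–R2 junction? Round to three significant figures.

V_out ≈ 1.12 V

First combine the lower leg with the load: R2 ‖ R_L = 8.659 Ω.
Now apply the divider: V_out = 6.85 × 0.1638 = 1.122 V.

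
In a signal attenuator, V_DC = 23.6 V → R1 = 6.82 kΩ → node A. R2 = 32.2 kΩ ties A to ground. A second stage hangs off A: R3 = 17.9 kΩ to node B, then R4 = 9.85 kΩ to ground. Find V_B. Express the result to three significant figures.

V_B ≈ 5.75 V

Node A sees R2 in parallel with the series input of stage 2, R3 + R4 = 27.75 kΩ.
R2 ‖ (R3+R4) = 14.90 kΩ.
First divider: V_A = V_DC · 14.90/(6.82 + 14.90) = 16.19 V.
Stage 2 is unloaded, so V_B = V_A · R4/(R3+R4) = 16.19 × 9.85/27.75 = 5.747 V.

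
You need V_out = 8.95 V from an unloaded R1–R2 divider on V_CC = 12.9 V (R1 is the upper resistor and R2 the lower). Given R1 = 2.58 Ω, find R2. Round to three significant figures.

Required fraction k = V_out/V_CC = 0.6938.
Rearranging, R2 = R1·k/(1−k) = 2.58 × 2.266 = 5.846 Ω.

R2 ≈ 5.85 Ω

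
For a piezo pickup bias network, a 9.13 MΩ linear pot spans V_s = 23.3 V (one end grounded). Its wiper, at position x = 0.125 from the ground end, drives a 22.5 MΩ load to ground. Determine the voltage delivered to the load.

V_out ≈ 2.79 V

The pot divides into 7.989 MΩ above the wiper and 1.141 MΩ below.
R_L loads the lower segment: effective lower R = 1.086 MΩ.
V_out = 23.3 × 1.086/(7.989 + 1.086) = 2.789 V.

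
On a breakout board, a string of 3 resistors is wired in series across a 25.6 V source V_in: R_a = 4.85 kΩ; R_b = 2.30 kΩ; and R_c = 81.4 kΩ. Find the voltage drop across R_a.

Series total: ΣR = 4.85 + 2.30 + 81.4 = 88.55 kΩ.
By the voltage-divider rule, V = 25.6 × 4.850/88.55 = 1.402 V.

V ≈ 1.40 V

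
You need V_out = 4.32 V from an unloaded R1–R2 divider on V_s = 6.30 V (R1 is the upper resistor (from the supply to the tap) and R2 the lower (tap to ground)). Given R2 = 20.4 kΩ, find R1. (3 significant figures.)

V_out/V_s = R2/(R1+R2) = 0.6857.
So R1 = R2 · (V_s/V_out − 1) = 20.4 × (6.30/4.32 − 1) = 20.4 × 0.4583 = 9.350 kΩ.

R1 ≈ 9.35 kΩ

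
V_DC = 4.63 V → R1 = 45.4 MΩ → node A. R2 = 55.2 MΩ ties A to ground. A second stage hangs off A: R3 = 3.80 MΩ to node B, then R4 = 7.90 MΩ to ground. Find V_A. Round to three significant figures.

V_A ≈ 0.812 V

The second stage (R3 + R4 = 11.70 MΩ) loads node A in parallel with R2.
Effective lower resistance at A: R2 ‖ 11.70 = 9.654 MΩ.
V_A = 4.63 × 9.654/(45.4 + 9.654) = 0.8119 V.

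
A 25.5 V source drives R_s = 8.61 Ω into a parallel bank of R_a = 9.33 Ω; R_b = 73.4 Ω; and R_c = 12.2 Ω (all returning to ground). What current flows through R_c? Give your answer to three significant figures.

I ≈ 0.761 A

Parallel bank: R_p = 1/(1/9.33 + 1/73.4 + 1/12.2) = 4.932 Ω.
V_A = 25.5 × 4.932/13.54 = 9.287 V.
I(R_c) = V_A / R_c = 9.287/12.2 = 0.7612 A.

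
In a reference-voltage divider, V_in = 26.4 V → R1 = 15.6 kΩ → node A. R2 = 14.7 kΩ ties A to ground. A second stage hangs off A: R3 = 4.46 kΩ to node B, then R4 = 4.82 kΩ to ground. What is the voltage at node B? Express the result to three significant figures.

V_B ≈ 3.66 V

The second stage (R3 + R4 = 9.280 kΩ) loads node A in parallel with R2.
R2 ‖ (R3+R4) = 5.689 kΩ.
First divider: V_A = V_in · 5.689/(15.6 + 5.689) = 7.055 V.
Then the unloaded second divider: V_B = V_A × R4/(R3+R4) = 7.055 × 0.5194 = 3.664 V.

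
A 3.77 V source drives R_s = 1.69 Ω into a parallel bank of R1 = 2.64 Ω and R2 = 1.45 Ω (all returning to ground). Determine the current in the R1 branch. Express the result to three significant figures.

I ≈ 0.509 A

Equivalent of the parallel group: R_p = 0.9359 Ω.
Node voltage V_A = V_supply · R_p/(R_s + R_p) = 3.77 × 0.3564 = 1.344 V.
Branch current I = V_A/R1 = 1.344/2.64 = 0.5090 A.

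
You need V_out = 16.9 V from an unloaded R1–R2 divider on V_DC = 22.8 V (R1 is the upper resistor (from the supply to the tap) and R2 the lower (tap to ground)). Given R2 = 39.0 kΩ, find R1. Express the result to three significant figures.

The divider ratio is R2/(R1+R2) = 16.9/22.8 = 0.7412.
So R1 = R2 · (V_DC/V_out − 1) = 39.0 × (22.8/16.9 − 1) = 39.0 × 0.3491 = 13.62 kΩ.

R1 ≈ 13.6 kΩ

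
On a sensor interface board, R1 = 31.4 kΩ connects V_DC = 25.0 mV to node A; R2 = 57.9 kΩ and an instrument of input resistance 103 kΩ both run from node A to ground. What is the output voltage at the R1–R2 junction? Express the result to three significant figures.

The load sits in parallel with R2, giving an effective lower resistance R2' = R2·R_L/(R2+R_L) = 37.06 kΩ.
Now apply the divider: V_out = 25.0 × 0.5414 = 13.53 mV.

V_out ≈ 13.5 mV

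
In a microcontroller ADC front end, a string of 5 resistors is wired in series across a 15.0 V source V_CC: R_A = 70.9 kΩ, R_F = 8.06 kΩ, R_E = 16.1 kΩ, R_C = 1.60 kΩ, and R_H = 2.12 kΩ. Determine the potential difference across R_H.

Series total: ΣR = 70.9 + 8.06 + 16.1 + 1.60 + 2.12 = 98.78 kΩ.
By the voltage-divider rule, V = 15.0 × 2.120/98.78 = 0.3219 V.

V ≈ 0.322 V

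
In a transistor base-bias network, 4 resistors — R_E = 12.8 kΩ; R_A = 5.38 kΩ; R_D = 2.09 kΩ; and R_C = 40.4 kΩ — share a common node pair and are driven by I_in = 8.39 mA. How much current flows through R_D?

ΣG = 1/12.8 + 1/5.38 + 1/2.09 + 1/40.4 = 0.7672.
R_D takes the fraction G_k/ΣG = 0.4785/0.7672 = 0.6236, so I = 8.39 × 0.6236 = 5.232 mA.

I ≈ 5.23 mA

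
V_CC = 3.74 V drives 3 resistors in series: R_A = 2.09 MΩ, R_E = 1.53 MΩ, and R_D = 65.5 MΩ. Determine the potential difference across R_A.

V ≈ 0.113 V

Total series resistance ΣR = 2.09 + 1.53 + 65.5 = 69.12 MΩ.
Voltage divider: V = V_CC · (2.090 / 69.12) = 3.74 × 0.03024 = 0.1131 V.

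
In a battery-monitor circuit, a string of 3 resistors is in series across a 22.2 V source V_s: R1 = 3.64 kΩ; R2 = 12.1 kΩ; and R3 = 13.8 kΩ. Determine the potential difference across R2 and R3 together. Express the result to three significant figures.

Total series resistance ΣR = 3.64 + 12.1 + 13.8 = 29.54 kΩ.
R_{R2..R3} = 12.1 + 13.8 = 25.90 kΩ.
V = V_s · R/ΣR = 22.2 × 0.8768 = 19.46 V.

V ≈ 19.5 V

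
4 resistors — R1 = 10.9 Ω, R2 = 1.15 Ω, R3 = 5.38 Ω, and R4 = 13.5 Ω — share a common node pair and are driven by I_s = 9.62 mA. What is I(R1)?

Conductances: ΣG = 1/10.9 + 1/1.15 + 1/5.38 + 1/13.5 = 1.221 (1/Ω).
By the current-divider rule, I = I_s · G_k/ΣG = 9.62 × 0.07512 = 0.7227 mA.

I ≈ 0.723 mA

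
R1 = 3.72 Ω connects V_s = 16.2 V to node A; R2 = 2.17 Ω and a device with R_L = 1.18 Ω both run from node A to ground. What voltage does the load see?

V_out ≈ 2.76 V

R2 ‖ R_L = (2.17 × 1.18)/(2.17 + 1.18) = 0.7644 Ω.
Then V_out = V_s · R2'/(R1 + R2') = 16.2 × 0.7644/4.484 = 2.761 V.
(Unloaded it would be 5.97 V; the load pulls it down.)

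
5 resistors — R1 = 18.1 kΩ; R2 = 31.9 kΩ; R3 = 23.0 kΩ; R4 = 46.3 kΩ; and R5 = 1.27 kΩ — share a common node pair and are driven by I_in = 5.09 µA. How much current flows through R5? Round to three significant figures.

I ≈ 4.27 µA

ΣG = 1/18.1 + 1/31.9 + 1/23.0 + 1/46.3 + 1/1.27 = 0.9391.
By the current-divider rule, I = I_in · G_k/ΣG = 5.09 × 0.8385 = 4.268 µA.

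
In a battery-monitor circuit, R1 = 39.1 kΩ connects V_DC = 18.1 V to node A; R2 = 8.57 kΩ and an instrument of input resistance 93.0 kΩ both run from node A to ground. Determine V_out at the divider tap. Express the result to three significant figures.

First combine the lower leg with the load: R2 ‖ R_L = 7.847 kΩ.
Then V_out = V_DC · R2'/(R1 + R2') = 18.1 × 7.847/46.95 = 3.025 V.

V_out ≈ 3.03 V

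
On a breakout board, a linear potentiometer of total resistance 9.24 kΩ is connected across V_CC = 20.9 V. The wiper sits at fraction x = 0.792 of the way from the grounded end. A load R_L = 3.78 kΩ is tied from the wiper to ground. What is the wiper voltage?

Split the track: R_lower = x·R_p = 7.318 kΩ, R_upper = (1−x)·R_p = 1.922 kΩ.
R_L loads the lower segment: effective lower R = 2.493 kΩ.
V_out = 20.9 × 2.493/(1.922 + 2.493) = 11.80 V.

V_out ≈ 11.8 V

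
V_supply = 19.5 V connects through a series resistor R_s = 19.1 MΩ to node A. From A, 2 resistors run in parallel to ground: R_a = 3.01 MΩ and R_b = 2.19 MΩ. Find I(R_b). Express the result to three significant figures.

Combine the parallel branches: R_p = (1/3.01 + 1/2.19)⁻¹ = 1.268 MΩ.
Node voltage V_A = V_supply · R_p/(R_s + R_p) = 19.5 × 0.06224 = 1.214 V.
Branch current I = V_A/R_b = 1.214/2.19 = 0.5542 µA.

I ≈ 0.554 µA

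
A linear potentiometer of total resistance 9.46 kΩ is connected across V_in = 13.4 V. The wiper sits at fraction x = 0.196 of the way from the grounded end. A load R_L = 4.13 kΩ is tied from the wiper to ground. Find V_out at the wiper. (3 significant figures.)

Split the track: R_lower = x·R_p = 1.854 kΩ, R_upper = (1−x)·R_p = 7.606 kΩ.
R_L loads the lower segment: effective lower R = 1.280 kΩ.
V_out = 13.4 × 1.280/(7.606 + 1.280) = 1.930 V.
(Unloaded: V_out = x·V_in = 2.63 V.)

V_out ≈ 1.93 V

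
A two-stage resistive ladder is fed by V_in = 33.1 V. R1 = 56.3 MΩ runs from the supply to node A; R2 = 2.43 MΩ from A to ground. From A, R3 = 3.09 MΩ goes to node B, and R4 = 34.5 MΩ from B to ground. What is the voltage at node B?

V_B ≈ 1.18 V

Looking into the second stage from A: R3 + R4 = 37.59 MΩ appears in parallel with R2.
R2 ‖ (R3+R4) = 2.282 MΩ.
So V_A = 33.1 × 0.03896 = 1.290 V.
V_B = V_A × 0.9178 = 1.184 V.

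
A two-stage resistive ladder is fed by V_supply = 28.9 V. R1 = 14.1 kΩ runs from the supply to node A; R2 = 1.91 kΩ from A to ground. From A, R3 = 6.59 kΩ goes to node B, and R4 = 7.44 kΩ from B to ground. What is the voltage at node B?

V_B ≈ 1.63 V

The second stage (R3 + R4 = 14.03 kΩ) loads node A in parallel with R2.
Effective lower resistance at A: R2 ‖ 14.03 = 1.681 kΩ.
So V_A = 28.9 × 0.1065 = 3.079 V.
Stage 2 is unloaded, so V_B = V_A · R4/(R3+R4) = 3.079 × 7.44/14.03 = 1.633 V.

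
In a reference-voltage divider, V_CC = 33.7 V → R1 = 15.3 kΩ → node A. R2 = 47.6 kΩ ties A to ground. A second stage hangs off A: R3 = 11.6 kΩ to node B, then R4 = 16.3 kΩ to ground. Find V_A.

The second stage (R3 + R4 = 27.90 kΩ) loads node A in parallel with R2.
Effective lower resistance at A: R2 ‖ 27.90 = 17.59 kΩ.
V_A = 33.7 × 17.59/(15.3 + 17.59) = 18.02 V.

V_A ≈ 18.0 V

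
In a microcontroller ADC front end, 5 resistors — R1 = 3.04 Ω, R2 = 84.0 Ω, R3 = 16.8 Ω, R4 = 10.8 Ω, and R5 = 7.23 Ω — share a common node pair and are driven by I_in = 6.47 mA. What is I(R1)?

I ≈ 3.37 mA

Total conductance ΣG = 1/3.04 + 1/84.0 + 1/16.8 + 1/10.8 + 1/7.23 = 0.6313 (units of 1/Ω).
R1 takes the fraction G_k/ΣG = 0.3289/0.6313 = 0.5211, so I = 6.47 × 0.5211 = 3.371 mA.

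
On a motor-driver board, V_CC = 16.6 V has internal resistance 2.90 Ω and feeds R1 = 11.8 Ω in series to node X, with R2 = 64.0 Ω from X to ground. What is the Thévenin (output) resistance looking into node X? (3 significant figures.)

R1' = 2.90 + 11.8 = 14.70 Ω (source resistance + R1).
With V_CC suppressed (replaced by a short), R_th = R1' ‖ R2 = (14.70 × 64.0)/(14.70 + 64.0) = 11.95 Ω.

R_th ≈ 12.0 Ω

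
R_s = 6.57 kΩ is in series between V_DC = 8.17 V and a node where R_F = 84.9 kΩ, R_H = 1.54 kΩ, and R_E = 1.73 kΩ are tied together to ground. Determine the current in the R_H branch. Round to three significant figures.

I ≈ 0.580 mA

Combine the parallel branches: R_p = (1/84.9 + 1/1.54 + 1/1.73)⁻¹ = 0.8070 kΩ.
V_A = 8.17 × 0.8070/7.377 = 0.8937 V.
I(R_H) = V_A / R_H = 0.8937/1.54 = 0.5804 mA.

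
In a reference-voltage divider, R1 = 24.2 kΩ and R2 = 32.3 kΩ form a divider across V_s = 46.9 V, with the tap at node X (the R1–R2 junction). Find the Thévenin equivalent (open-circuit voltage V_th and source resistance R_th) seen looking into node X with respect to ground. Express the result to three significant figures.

Open-circuit (no load on X): V_th = V_s · R2/(R1 + R2) = 46.9 × 32.3/(24.20 + 32.3) = 26.81 V.
Zeroing V_s shorts the top of R1 to ground, so R_th = R1 ‖ R2 = 13.83 kΩ.

V_th ≈ 26.8 V, R_th ≈ 13.8 kΩ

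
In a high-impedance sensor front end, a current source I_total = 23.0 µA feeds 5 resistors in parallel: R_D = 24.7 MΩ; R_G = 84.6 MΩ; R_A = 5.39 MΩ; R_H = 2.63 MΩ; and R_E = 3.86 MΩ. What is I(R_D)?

I ≈ 1.06 µA

Total conductance ΣG = 1/24.7 + 1/84.6 + 1/5.39 + 1/2.63 + 1/3.86 = 0.8771 (units of 1/MΩ).
R_D takes the fraction G_k/ΣG = 0.04049/0.8771 = 0.04616, so I = 23.0 × 0.04616 = 1.062 µA.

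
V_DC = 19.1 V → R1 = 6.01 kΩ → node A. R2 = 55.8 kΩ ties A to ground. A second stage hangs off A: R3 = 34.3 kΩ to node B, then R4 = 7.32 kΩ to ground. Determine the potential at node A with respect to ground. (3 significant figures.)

The second stage (R3 + R4 = 41.62 kΩ) loads node A in parallel with R2.
Effective lower resistance at A: R2 ‖ 41.62 = 23.84 kΩ.
V_A = 19.1 × 23.84/(6.01 + 23.84) = 15.25 V.

V_A ≈ 15.3 V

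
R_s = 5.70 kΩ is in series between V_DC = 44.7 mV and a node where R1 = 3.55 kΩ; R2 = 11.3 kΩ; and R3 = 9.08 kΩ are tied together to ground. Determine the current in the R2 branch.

Combine the parallel branches: R_p = (1/3.55 + 1/11.3 + 1/9.08)⁻¹ = 2.082 kΩ.
Node voltage V_A = V_DC · R_p/(R_s + R_p) = 44.7 × 0.2675 = 11.96 mV.
I(R2) = V_A / R2 = 11.96/11.3 = 1.058 µA.
(Equivalently: I_total = 5.744 µA, then current-divider fraction G_k/ΣG = 0.1842.)

I ≈ 1.06 µA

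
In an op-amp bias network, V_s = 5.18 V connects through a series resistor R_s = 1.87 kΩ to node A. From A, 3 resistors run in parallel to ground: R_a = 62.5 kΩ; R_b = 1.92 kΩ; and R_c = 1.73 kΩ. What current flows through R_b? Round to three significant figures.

Parallel bank: R_p = 1/(1/62.5 + 1/1.92 + 1/1.73) = 0.8970 kΩ.
V_A by voltage divider: V_A = 5.18 × 0.8970/(1.87 + 0.8970) = 1.679 V.
Branch current I = V_A/R_b = 1.679/1.92 = 0.8746 mA.

I ≈ 0.875 mA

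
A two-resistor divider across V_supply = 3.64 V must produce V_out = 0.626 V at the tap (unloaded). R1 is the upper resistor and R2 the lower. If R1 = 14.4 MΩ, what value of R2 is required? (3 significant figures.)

R2 ≈ 2.99 MΩ

V_out/V_supply = R2/(R1+R2) = 0.1720.
So R2 = R1 · V_out/(V_supply − V_out) = 14.4 × 0.626/(3.64 − 0.626) = 14.4 × 0.2077 = 2.991 MΩ.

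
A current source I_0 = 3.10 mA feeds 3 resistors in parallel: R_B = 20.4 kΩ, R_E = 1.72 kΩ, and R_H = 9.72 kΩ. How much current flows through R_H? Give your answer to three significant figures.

I ≈ 0.435 mA

Total conductance ΣG = 1/20.4 + 1/1.72 + 1/9.72 = 0.7333 (units of 1/kΩ).
By the current-divider rule, I = I_0 · G_k/ΣG = 3.10 × 0.1403 = 0.4349 mA.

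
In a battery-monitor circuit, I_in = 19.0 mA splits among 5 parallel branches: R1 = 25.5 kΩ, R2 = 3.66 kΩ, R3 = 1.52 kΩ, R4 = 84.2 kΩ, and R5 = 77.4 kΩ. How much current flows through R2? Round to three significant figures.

ΣG = 1/25.5 + 1/3.66 + 1/1.52 + 1/84.2 + 1/77.4 = 0.9951.
R2 takes the fraction G_k/ΣG = 0.2732/0.9951 = 0.2746, so I = 19.0 × 0.2746 = 5.217 mA.

I ≈ 5.22 mA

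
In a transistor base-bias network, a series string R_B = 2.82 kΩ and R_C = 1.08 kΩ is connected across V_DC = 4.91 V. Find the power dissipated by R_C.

P ≈ 1.71 mW

ΣR = 3.900 kΩ → I = 4.91/3.900 = 1.259 mA.
P = I²R = 1.585 × 1.08 = 1.712 mW.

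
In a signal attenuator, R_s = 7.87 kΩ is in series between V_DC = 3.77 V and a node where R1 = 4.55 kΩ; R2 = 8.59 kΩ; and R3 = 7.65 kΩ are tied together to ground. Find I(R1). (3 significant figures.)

Combine the parallel branches: R_p = (1/4.55 + 1/8.59 + 1/7.65)⁻¹ = 2.142 kΩ.
V_A by voltage divider: V_A = 3.77 × 2.142/(7.87 + 2.142) = 0.8065 V.
I(R1) = V_A / R1 = 0.8065/4.55 = 0.1772 mA.
(Check via current divider: I_total = 0.3766 mA; share G_k/ΣG = 0.4707 → same result.)

I ≈ 0.177 mA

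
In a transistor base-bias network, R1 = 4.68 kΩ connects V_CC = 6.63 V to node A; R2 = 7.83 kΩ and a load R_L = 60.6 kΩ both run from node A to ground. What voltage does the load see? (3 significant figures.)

V_out ≈ 3.96 V

First combine the lower leg with the load: R2 ‖ R_L = 6.934 kΩ.
Now apply the divider: V_out = 6.63 × 0.5970 = 3.958 V.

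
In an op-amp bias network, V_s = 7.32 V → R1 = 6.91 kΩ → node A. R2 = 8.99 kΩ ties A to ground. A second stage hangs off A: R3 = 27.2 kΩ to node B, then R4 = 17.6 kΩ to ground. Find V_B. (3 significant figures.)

The second stage (R3 + R4 = 44.80 kΩ) loads node A in parallel with R2.
R2 ‖ (R3+R4) = 7.487 kΩ.
First divider: V_A = V_s · 7.487/(6.91 + 7.487) = 3.807 V.
V_B = V_A × 0.3929 = 1.496 V.

V_B ≈ 1.50 V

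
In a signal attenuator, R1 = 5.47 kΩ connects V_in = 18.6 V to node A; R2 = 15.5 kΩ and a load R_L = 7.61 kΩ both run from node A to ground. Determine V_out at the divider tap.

V_out ≈ 8.98 V

R2 ‖ R_L = (15.5 × 7.61)/(15.5 + 7.61) = 5.104 kΩ.
Then V_out = V_in · R2'/(R1 + R2') = 18.6 × 5.104/10.57 = 8.978 V.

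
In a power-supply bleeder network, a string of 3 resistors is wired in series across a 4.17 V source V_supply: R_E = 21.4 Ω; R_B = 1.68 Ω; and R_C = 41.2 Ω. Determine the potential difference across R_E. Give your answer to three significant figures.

V ≈ 1.39 V

ΣR = 21.4 + 1.68 + 41.2 = 64.28 Ω.
V = V_supply · R/ΣR = 4.17 × 0.3329 = 1.388 V.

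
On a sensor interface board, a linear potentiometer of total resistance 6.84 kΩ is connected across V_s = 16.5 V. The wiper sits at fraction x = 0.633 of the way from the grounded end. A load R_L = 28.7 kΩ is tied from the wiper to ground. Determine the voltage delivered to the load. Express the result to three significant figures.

V_out ≈ 9.90 V

Lower segment x·R_p = 4.330 kΩ; upper segment (1−x)·R_p = 2.510 kΩ.
R_L loads the lower segment: effective lower R = 3.762 kΩ.
V_out = 16.5 × 3.762/(2.510 + 3.762) = 9.897 V.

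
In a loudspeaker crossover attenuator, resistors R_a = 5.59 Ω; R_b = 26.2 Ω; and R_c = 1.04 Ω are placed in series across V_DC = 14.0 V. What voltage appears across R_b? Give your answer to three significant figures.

Total series resistance ΣR = 5.59 + 26.2 + 1.04 = 32.83 Ω.
By the voltage-divider rule, V = 14.0 × 26.20/32.83 = 11.17 V.

V ≈ 11.2 V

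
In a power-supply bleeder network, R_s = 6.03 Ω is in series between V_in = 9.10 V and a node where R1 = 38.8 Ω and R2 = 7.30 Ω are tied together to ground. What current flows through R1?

I ≈ 0.118 A

Equivalent of the parallel group: R_p = 6.144 Ω.
Node voltage V_A = V_in · R_p/(R_s + R_p) = 9.10 × 0.5047 = 4.593 V.
I(R1) = V_A / R1 = 4.593/38.8 = 0.1184 A.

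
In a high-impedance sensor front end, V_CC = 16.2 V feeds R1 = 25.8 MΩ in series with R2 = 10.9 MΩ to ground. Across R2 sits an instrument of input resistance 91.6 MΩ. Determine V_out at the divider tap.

R2 ‖ R_L = (10.9 × 91.6)/(10.9 + 91.6) = 9.741 MΩ.
Voltage divider with the loaded lower leg: V_out = 16.2 × 9.741/(25.8 + 9.741) = 16.2 × 0.2741 = 4.440 V.
(Unloaded it would be 4.81 V; the load pulls it down.)

V_out ≈ 4.44 V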